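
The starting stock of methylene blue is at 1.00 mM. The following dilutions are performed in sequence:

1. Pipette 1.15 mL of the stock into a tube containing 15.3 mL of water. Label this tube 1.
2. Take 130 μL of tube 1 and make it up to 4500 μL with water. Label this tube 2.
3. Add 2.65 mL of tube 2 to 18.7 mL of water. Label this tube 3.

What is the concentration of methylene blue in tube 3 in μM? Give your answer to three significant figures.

Step 1: 1.15 mL + 15.3 mL = 16.45 mL total → factor 16.45/1.15 = 14.304
Step 2: 130 μL brought to 4500 μL → factor 4500/130 = 34.615
Step 3: 2.65 mL + 18.7 mL = 21.35 mL total → factor 21.35/2.65 = 8.0566
Overall dilution factor = 14.304 × 34.615 × 8.0566 = 3989.2
Final = 1.00 mM / 3989.2 = 0.0002507 mM = 0.251 μM

0.251 μM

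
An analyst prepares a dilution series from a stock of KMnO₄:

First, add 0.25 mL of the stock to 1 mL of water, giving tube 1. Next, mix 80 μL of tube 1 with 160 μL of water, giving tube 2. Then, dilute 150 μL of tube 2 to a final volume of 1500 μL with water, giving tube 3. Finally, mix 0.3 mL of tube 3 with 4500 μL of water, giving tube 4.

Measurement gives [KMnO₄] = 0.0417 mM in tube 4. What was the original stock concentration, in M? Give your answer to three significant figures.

Step 1: 0.25 mL + 1 mL = 1.25 mL total → factor 1.25/0.25 = 5
Step 2: 80 μL + 160 μL = 240 μL total → factor 240/80 = 3
Step 3: 150 μL brought to 1500 μL → factor 1500/150 = 10
Step 4: 0.3 mL + 4500 μL = 4.8 mL total → factor 4.8/0.3 = 16
Overall dilution factor = 5 × 3 × 10 × 16 = 2400
Stock = 0.0417 mM × 2400 = 100.1 mM = 0.100 M

0.100 M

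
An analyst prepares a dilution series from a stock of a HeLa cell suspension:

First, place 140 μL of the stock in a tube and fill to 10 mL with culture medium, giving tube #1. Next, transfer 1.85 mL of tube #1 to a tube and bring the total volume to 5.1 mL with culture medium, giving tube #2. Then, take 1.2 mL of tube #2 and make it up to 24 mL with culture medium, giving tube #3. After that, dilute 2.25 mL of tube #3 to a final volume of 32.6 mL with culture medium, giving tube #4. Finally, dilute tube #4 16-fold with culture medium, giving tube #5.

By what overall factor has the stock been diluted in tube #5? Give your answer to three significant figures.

9.13 × 10^5

Step 1: 140 μL brought to 10 mL → factor 10000/140 = 71.429
Step 2: 1.85 mL brought to 5.1 mL → factor 5.1/1.85 = 2.7568
Step 3: 1.2 mL brought to 24 mL → factor 24/1.2 = 20
Step 4: 2.25 mL brought to 32.6 mL → factor 32.6/2.25 = 14.489
Step 5: 16-fold → factor 16
Overall dilution factor = 71.429 × 2.7568 × 20 × 14.489 × 16 = 9.1297 × 10^5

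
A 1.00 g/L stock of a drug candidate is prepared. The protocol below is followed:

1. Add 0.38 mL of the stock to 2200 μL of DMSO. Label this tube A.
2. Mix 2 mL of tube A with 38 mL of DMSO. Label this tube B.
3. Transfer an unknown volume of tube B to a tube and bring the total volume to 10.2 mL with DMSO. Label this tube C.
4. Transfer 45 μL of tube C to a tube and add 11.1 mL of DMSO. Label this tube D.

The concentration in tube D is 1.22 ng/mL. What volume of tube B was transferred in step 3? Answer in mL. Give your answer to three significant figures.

Step 1: 0.38 mL + 2200 μL = 2.58 mL total → factor 2.58/0.38 = 6.7895
Step 2: 2 mL + 38 mL = 40 mL total → factor 40/2 = 20
Step 3: v brought to 10.2 mL → factor = 10.2 mL/v
Step 4: 45 μL + 11.1 mL = 11145 μL total → factor 11145/45 = 247.67
Product of known-step factors = 33631
Overall factor = 1.00 g/L / (1.22 ng/mL) = 8.1967 × 10^5
Step-3 factor = 8.1967 × 10^5 / 33631 = 24.373
v = 10.2 mL / 24.373 = 0.418 mL

0.418 mL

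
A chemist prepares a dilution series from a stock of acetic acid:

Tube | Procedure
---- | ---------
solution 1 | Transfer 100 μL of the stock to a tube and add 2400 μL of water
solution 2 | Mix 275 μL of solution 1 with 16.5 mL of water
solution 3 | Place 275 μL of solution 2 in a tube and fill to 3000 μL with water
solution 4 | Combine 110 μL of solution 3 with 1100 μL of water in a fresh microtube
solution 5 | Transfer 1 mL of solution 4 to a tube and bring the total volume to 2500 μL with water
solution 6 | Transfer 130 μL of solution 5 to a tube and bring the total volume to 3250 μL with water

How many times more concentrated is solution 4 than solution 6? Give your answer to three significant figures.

62.5

Step 1: 100 μL + 2400 μL = 2500 μL total → factor 2500/100 = 25
Step 2: 275 μL + 16.5 mL = 16775 μL total → factor 16775/275 = 61
Step 3: 275 μL brought to 3000 μL → factor 3000/275 = 10.909
Step 4: 110 μL + 1100 μL = 1210 μL total → factor 1210/110 = 11
Step 5: 1 mL brought to 2500 μL → factor 2.5/1 = 2.5
Step 6: 130 μL brought to 3250 μL → factor 3250/130 = 25
Dilution factor to solution 4 = 1.83 × 10^5; to solution 6 = 1.1438 × 10^7
[solution 4]/[solution 6] = (factor to solution 6)/(factor to solution 4) = 1.1438 × 10^7/1.83 × 10^5 = 62.5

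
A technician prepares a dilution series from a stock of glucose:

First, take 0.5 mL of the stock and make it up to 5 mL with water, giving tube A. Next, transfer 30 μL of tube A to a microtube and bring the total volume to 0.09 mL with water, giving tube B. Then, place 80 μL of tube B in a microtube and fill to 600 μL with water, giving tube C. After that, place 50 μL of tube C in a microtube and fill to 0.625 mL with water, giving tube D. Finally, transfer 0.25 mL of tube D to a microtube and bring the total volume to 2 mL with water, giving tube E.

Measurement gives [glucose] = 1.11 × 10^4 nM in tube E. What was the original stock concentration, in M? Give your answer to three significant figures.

Step 1: 0.5 mL brought to 5 mL → factor 5/0.5 = 10
Step 2: 30 μL brought to 0.09 mL → factor 90/30 = 3
Step 3: 80 μL brought to 600 μL → factor 600/80 = 7.5
Step 4: 50 μL brought to 0.625 mL → factor 625/50 = 12.5
Step 5: 0.25 mL brought to 2 mL → factor 2/0.25 = 8
Overall dilution factor = 10 × 3 × 7.5 × 12.5 × 8 = 22500
Stock = 1.11 × 10^4 nM × 22500 = 2.498 × 10^8 nM = 0.250 M

0.250 M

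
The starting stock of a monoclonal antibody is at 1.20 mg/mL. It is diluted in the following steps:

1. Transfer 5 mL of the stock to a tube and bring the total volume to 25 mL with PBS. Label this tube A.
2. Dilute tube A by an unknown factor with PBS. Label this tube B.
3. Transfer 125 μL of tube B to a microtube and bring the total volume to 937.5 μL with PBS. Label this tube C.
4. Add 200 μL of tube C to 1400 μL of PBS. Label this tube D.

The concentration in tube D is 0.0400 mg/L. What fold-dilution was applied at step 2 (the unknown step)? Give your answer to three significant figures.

Step 1: 5 mL brought to 25 mL → factor 25/5 = 5
Step 2: unknown factor x
Step 3: 125 μL brought to 937.5 μL → factor 937.5/125 = 7.5
Step 4: 200 μL + 1400 μL = 1600 μL total → factor 1600/200 = 8
Product of known-step factors = 300
Overall factor = 1.20 mg/mL / (0.0400 mg/L) = 30000
x = 30000 / 300 = 100

100-fold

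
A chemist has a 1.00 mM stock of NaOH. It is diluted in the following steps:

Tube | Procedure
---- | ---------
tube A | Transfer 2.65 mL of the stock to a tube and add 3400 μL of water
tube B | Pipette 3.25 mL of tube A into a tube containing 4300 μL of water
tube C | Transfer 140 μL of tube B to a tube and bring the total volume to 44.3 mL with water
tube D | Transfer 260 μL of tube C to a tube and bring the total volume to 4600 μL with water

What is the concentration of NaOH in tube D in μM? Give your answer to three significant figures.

Step 1: 2.65 mL + 3400 μL = 6.05 mL total → factor 6.05/2.65 = 2.283
Step 2: 3.25 mL + 4300 μL = 7.55 mL total → factor 7.55/3.25 = 2.3231
Step 3: 140 μL brought to 44.3 mL → factor 44300/140 = 316.43
Step 4: 260 μL brought to 4600 μL → factor 4600/260 = 17.692
Overall dilution factor = 2.283 × 2.3231 × 316.43 × 17.692 = 29692
Final = 1.00 mM / 29692 = 3.368 × 10^-5 mM = 0.0337 μM

0.0337 μM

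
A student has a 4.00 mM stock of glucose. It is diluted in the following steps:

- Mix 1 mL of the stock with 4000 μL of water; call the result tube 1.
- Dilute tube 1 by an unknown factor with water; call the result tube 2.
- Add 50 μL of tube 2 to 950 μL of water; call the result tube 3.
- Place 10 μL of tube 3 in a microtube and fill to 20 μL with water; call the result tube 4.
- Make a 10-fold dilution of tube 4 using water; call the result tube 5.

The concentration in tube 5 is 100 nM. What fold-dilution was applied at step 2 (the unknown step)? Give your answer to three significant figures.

20.0-fold

Step 1: 1 mL + 4000 μL = 5 mL total → factor 5/1 = 5
Step 2: unknown factor x
Step 3: 50 μL + 950 μL = 1000 μL total → factor 1000/50 = 20
Step 4: 10 μL brought to 20 μL → factor 20/10 = 2
Step 5: 10-fold → factor 10
Product of known-step factors = 2000
Overall factor = 4.00 mM / (100 nM) = 40000
x = 40000 / 2000 = 20.0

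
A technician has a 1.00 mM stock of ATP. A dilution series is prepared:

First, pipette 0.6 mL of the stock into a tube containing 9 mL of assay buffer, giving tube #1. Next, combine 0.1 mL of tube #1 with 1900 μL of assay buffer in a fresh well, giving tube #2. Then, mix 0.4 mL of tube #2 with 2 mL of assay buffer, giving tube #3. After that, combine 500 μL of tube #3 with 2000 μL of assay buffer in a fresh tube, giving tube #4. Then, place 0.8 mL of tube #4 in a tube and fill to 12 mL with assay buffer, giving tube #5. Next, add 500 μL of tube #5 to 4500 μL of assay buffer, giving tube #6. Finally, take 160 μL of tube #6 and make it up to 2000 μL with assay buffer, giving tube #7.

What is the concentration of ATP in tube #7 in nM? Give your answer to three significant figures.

Step 1: 0.6 mL + 9 mL = 9.6 mL total → factor 9.6/0.6 = 16
Step 2: 0.1 mL + 1900 μL = 2 mL total → factor 2/0.1 = 20
Step 3: 0.4 mL + 2 mL = 2.4 mL total → factor 2.4/0.4 = 6
Step 4: 500 μL + 2000 μL = 2500 μL total → factor 2500/500 = 5
Step 5: 0.8 mL brought to 12 mL → factor 12/0.8 = 15
Step 6: 500 μL + 4500 μL = 5000 μL total → factor 5000/500 = 10
Step 7: 160 μL brought to 2000 μL → factor 2000/160 = 12.5
Dilution factor through tube #7 = 16 × 20 × 6 × 5 × 15 × 10 × 12.5 = 1.8 × 10^7
[tube #7] = 1.00 mM / 1.8 × 10^7 = 5.556 × 10^-8 mM = 0.0556 nM

0.0556 nM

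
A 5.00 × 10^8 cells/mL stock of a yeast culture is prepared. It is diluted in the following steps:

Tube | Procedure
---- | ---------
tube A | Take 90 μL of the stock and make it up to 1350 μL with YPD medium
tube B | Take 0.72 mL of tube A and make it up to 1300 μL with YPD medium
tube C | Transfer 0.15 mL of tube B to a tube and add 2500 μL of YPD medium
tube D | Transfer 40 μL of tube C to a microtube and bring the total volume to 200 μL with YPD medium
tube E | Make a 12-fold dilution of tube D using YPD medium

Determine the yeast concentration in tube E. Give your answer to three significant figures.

1.74 × 10^4 cells/mL

Step 1: 90 μL brought to 1350 μL → factor 1350/90 = 15
Step 2: 0.72 mL brought to 1300 μL → factor 1.3/0.72 = 1.8056
Step 3: 0.15 mL + 2500 μL = 2.65 mL total → factor 2.65/0.15 = 17.667
Step 4: 40 μL brought to 200 μL → factor 200/40 = 5
Step 5: 12-fold → factor 12
Overall dilution factor = 15 × 1.8056 × 17.667 × 5 × 12 = 28708
Final = 5.00 × 10^8 cells/mL / 28708 = 1.74 × 10^4 cells/mL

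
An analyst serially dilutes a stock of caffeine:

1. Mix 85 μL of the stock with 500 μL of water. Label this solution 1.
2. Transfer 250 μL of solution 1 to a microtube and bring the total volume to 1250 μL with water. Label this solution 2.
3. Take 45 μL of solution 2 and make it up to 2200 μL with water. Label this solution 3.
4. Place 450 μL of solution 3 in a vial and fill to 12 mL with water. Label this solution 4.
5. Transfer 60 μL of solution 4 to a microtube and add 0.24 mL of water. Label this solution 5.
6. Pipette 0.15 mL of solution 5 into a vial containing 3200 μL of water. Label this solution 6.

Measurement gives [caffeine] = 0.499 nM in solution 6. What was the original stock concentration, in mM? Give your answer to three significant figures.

2.50 mM

Step 1: 85 μL + 500 μL = 585 μL total → factor 585/85 = 6.8824
Step 2: 250 μL brought to 1250 μL → factor 1250/250 = 5
Step 3: 45 μL brought to 2200 μL → factor 2200/45 = 48.889
Step 4: 450 μL brought to 12 mL → factor 12000/450 = 26.667
Step 5: 60 μL + 0.24 mL = 300 μL total → factor 300/60 = 5
Step 6: 0.15 mL + 3200 μL = 3.35 mL total → factor 3.35/0.15 = 22.333
Overall dilution factor = 6.8824 × 5 × 48.889 × 26.667 × 5 × 22.333 = 5.0097 × 10^6
Stock = 0.499 nM × 5.0097 × 10^6 = 2.500 × 10^6 nM = 2.50 mM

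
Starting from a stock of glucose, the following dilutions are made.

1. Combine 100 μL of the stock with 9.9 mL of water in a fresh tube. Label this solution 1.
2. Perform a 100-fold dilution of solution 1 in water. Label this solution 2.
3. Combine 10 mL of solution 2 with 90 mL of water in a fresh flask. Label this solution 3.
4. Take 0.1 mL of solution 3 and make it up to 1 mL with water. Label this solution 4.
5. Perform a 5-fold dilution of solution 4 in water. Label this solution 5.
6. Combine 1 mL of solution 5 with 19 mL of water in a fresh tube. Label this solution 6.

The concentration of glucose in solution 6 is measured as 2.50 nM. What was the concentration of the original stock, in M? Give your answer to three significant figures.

Step 1: 100 μL + 9.9 mL = 10000 μL total → factor 10000/100 = 100
Step 2: 100-fold → factor 100
Step 3: 10 mL + 90 mL = 100 mL total → factor 100/10 = 10
Step 4: 0.1 mL brought to 1 mL → factor 1/0.1 = 10
Step 5: 5-fold → factor 5
Step 6: 1 mL + 19 mL = 20 mL total → factor 20/1 = 20
Overall dilution factor = 100 × 100 × 10 × 10 × 5 × 20 = 1 × 10^8
Stock = 2.50 nM × 1 × 10^8 = 2.500 × 10^8 nM = 0.250 M

0.250 M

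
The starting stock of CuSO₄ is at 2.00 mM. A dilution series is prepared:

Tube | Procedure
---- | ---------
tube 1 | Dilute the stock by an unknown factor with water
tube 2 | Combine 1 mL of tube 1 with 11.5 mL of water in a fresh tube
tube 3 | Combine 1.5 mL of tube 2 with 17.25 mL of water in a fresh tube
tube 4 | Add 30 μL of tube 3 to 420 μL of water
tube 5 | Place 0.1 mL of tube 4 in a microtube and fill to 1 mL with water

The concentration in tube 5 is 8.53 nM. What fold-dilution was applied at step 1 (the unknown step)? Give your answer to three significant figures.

10.0-fold

Step 1: unknown factor x
Step 2: 1 mL + 11.5 mL = 12.5 mL total → factor 12.5/1 = 12.5
Step 3: 1.5 mL + 17.25 mL = 18.75 mL total → factor 18.75/1.5 = 12.5
Step 4: 30 μL + 420 μL = 450 μL total → factor 450/30 = 15
Step 5: 0.1 mL brought to 1 mL → factor 1/0.1 = 10
Product of known-step factors = 23438
Overall factor = 2.00 mM / (8.53 nM) = 2.3447 × 10^5
x = 2.3447 × 10^5 / 23438 = 10.0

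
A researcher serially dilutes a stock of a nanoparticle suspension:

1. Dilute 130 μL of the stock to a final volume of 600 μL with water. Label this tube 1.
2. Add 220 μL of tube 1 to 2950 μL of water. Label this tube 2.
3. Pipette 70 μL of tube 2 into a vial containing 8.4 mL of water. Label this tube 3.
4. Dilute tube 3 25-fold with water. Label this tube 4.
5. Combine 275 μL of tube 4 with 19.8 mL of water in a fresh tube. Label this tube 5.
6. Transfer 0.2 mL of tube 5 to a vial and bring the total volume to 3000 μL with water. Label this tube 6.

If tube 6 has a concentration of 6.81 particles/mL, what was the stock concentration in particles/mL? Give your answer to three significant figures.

Step 1: 130 μL brought to 600 μL → factor 600/130 = 4.6154
Step 2: 220 μL + 2950 μL = 3170 μL total → factor 3170/220 = 14.409
Step 3: 70 μL + 8.4 mL = 8470 μL total → factor 8470/70 = 121
Step 4: 25-fold → factor 25
Step 5: 275 μL + 19.8 mL = 20075 μL total → factor 20075/275 = 73
Step 6: 0.2 mL brought to 3000 μL → factor 3/0.2 = 15
Overall dilution factor = 4.6154 × 14.409 × 121 × 25 × 73 × 15 = 2.2028 × 10^8
Stock = 6.81 particles/mL × 2.2028 × 10^8 = 1.50 × 10^9 particles/mL

1.50 × 10^9 particles/mL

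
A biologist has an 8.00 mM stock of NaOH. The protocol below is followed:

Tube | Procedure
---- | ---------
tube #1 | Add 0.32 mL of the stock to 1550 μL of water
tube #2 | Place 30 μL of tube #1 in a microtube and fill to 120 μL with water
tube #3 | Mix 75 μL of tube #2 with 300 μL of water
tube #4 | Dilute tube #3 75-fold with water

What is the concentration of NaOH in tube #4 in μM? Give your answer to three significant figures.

0.913 μM

Step 1: 0.32 mL + 1550 μL = 1.87 mL total → factor 1.87/0.32 = 5.8438
Step 2: 30 μL brought to 120 μL → factor 120/30 = 4
Step 3: 75 μL + 300 μL = 375 μL total → factor 375/75 = 5
Step 4: 75-fold → factor 75
Overall dilution factor = 5.8438 × 4 × 5 × 75 = 8765.6
Final = 8.00 mM / 8765.6 = 0.0009127 mM = 0.913 μM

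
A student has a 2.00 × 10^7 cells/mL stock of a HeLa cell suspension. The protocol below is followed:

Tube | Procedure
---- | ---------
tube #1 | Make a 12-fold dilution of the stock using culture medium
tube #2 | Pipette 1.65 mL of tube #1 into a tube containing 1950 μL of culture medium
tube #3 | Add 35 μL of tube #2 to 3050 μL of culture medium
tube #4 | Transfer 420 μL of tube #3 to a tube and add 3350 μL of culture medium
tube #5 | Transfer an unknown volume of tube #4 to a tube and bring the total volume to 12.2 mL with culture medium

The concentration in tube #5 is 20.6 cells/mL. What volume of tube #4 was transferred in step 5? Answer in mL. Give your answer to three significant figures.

Step 1: 12-fold → factor 12
Step 2: 1.65 mL + 1950 μL = 3.6 mL total → factor 3.6/1.65 = 2.1818
Step 3: 35 μL + 3050 μL = 3085 μL total → factor 3085/35 = 88.143
Step 4: 420 μL + 3350 μL = 3770 μL total → factor 3770/420 = 8.9762
Step 5: v brought to 12.2 mL → factor = 12.2 mL/v
Product of known-step factors = 20715
Overall factor = 2.00 × 10^7 cells/mL / (20.6 cells/mL) = 9.7087 × 10^5
Step-5 factor = 9.7087 × 10^5 / 20715 = 46.869
v = 12.2 mL / 46.869 = 0.260 mL

0.260 mL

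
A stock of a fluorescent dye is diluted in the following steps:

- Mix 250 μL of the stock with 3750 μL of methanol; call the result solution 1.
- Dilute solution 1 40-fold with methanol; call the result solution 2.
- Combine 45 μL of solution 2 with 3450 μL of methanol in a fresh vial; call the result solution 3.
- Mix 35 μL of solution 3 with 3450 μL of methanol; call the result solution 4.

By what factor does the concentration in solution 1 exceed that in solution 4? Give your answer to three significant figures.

3.09 × 10^5

Step 1: 250 μL + 3750 μL = 4000 μL total → factor 4000/250 = 16
Step 2: 40-fold → factor 40
Step 3: 45 μL + 3450 μL = 3495 μL total → factor 3495/45 = 77.667
Step 4: 35 μL + 3450 μL = 3485 μL total → factor 3485/35 = 99.571
Dilution factor to solution 1 = 16; to solution 4 = 4.9494 × 10^6
[solution 1]/[solution 4] = (factor to solution 4)/(factor to solution 1) = 4.9494 × 10^6/16 = 3.09 × 10^5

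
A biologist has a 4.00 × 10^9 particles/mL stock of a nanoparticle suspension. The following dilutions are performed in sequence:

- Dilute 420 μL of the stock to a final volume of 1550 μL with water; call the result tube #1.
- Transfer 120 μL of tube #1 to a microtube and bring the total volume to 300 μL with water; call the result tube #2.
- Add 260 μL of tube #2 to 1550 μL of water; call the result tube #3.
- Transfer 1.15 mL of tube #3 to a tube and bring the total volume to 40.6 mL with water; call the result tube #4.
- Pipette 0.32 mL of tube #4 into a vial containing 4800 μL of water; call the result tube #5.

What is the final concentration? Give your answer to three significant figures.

1.10 × 10^5 particles/mL

Step 1: 420 μL brought to 1550 μL → factor 1550/420 = 3.6905
Step 2: 120 μL brought to 300 μL → factor 300/120 = 2.5
Step 3: 260 μL + 1550 μL = 1810 μL total → factor 1810/260 = 6.9615
Step 4: 1.15 mL brought to 40.6 mL → factor 40.6/1.15 = 35.304
Step 5: 0.32 mL + 4800 μL = 5.12 mL total → factor 5.12/0.32 = 16
Overall dilution factor = 3.6905 × 2.5 × 6.9615 × 35.304 × 16 = 36281
Final = 4.00 × 10^9 particles/mL / 36281 = 1.10 × 10^5 particles/mL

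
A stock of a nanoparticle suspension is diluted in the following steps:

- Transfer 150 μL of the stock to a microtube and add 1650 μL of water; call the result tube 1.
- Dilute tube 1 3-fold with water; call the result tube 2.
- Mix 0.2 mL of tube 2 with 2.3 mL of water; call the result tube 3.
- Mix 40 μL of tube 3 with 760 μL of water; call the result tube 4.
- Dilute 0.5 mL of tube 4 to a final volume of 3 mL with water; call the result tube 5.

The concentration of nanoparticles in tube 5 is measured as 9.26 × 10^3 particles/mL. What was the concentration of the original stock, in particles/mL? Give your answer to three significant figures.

5.00 × 10^8 particles/mL

Step 1: 150 μL + 1650 μL = 1800 μL total → factor 1800/150 = 12
Step 2: 3-fold → factor 3
Step 3: 0.2 mL + 2.3 mL = 2.5 mL total → factor 2.5/0.2 = 12.5
Step 4: 40 μL + 760 μL = 800 μL total → factor 800/40 = 20
Step 5: 0.5 mL brought to 3 mL → factor 3/0.5 = 6
Overall dilution factor = 12 × 3 × 12.5 × 20 × 6 = 54000
Stock = 9.26 × 10^3 particles/mL × 54000 = 5.00 × 10^8 particles/mL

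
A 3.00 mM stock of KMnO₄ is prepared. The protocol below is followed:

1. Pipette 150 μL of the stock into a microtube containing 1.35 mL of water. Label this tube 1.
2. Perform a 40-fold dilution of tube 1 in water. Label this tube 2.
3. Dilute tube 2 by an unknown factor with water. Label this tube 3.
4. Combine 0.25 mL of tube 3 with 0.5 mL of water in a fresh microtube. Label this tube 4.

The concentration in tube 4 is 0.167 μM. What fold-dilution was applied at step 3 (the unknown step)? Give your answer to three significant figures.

15.0-fold

Step 1: 150 μL + 1.35 mL = 1500 μL total → factor 1500/150 = 10
Step 2: 40-fold → factor 40
Step 3: unknown factor x
Step 4: 0.25 mL + 0.5 mL = 0.75 mL total → factor 0.75/0.25 = 3
Product of known-step factors = 1200
Overall factor = 3.00 mM / (0.167 μM) = 17964
x = 17964 / 1200 = 15.0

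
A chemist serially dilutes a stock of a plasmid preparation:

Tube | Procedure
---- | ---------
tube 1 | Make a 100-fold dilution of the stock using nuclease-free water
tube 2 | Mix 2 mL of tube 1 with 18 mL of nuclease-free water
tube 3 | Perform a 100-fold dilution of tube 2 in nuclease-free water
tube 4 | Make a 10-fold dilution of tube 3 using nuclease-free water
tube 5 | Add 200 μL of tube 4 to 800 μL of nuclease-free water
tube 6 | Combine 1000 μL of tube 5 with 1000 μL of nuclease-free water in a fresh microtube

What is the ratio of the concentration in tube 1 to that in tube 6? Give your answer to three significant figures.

1.00 × 10^5

Step 1: 100-fold → factor 100
Step 2: 2 mL + 18 mL = 20 mL total → factor 20/2 = 10
Step 3: 100-fold → factor 100
Step 4: 10-fold → factor 10
Step 5: 200 μL + 800 μL = 1000 μL total → factor 1000/200 = 5
Step 6: 1000 μL + 1000 μL = 2000 μL total → factor 2000/1000 = 2
Dilution factor to tube 1 = 100; to tube 6 = 1 × 10^7
[tube 1]/[tube 6] = (factor to tube 6)/(factor to tube 1) = 1 × 10^7/100 = 1.00 × 10^5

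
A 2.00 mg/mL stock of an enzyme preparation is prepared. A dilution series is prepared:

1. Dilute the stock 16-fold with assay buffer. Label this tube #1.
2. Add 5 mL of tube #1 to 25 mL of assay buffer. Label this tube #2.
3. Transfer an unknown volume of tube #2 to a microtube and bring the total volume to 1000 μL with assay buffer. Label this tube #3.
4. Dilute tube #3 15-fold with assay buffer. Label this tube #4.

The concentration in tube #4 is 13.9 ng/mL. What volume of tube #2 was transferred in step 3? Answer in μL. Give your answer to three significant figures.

10.0 μL

Step 1: 16-fold → factor 16
Step 2: 5 mL + 25 mL = 30 mL total → factor 30/5 = 6
Step 3: v brought to 1000 μL → factor = 1000 μL/v
Step 4: 15-fold → factor 15
Product of known-step factors = 1440
Overall factor = 2.00 mg/mL / (13.9 ng/mL) = 1.4388 × 10^5
Step-3 factor = 1.4388 × 10^5 / 1440 = 99.92
v = 1000 μL / 99.92 = 10.0 μL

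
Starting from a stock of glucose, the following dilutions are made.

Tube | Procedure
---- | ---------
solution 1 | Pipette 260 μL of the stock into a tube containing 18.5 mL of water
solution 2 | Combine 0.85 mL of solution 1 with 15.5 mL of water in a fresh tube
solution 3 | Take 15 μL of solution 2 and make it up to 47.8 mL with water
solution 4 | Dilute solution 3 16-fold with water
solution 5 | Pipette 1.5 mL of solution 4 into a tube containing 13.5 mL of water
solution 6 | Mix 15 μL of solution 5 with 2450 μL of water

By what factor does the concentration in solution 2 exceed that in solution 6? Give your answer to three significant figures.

Step 1: 260 μL + 18.5 mL = 18760 μL total → factor 18760/260 = 72.154
Step 2: 0.85 mL + 15.5 mL = 16.35 mL total → factor 16.35/0.85 = 19.235
Step 3: 15 μL brought to 47.8 mL → factor 47800/15 = 3186.7
Step 4: 16-fold → factor 16
Step 5: 1.5 mL + 13.5 mL = 15 mL total → factor 15/1.5 = 10
Step 6: 15 μL + 2450 μL = 2465 μL total → factor 2465/15 = 164.33
Dilution factor to solution 2 = 1387.9; to solution 6 = 1.1629 × 10^11
[solution 2]/[solution 6] = (factor to solution 6)/(factor to solution 2) = 1.1629 × 10^11/1387.9 = 8.38 × 10^7

8.38 × 10^7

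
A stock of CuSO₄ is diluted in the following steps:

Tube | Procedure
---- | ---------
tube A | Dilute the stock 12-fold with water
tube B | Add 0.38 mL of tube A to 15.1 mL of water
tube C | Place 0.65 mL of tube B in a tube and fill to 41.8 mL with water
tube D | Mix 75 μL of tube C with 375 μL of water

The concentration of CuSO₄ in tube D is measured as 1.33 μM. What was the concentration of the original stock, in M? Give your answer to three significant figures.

0.251 M

Step 1: 12-fold → factor 12
Step 2: 0.38 mL + 15.1 mL = 15.48 mL total → factor 15.48/0.38 = 40.737
Step 3: 0.65 mL brought to 41.8 mL → factor 41.8/0.65 = 64.308
Step 4: 75 μL + 375 μL = 450 μL total → factor 450/75 = 6
Overall dilution factor = 12 × 40.737 × 64.308 × 6 = 1.8862 × 10^5
Stock = 1.33 μM × 1.8862 × 10^5 = 2.509 × 10^5 μM = 0.251 M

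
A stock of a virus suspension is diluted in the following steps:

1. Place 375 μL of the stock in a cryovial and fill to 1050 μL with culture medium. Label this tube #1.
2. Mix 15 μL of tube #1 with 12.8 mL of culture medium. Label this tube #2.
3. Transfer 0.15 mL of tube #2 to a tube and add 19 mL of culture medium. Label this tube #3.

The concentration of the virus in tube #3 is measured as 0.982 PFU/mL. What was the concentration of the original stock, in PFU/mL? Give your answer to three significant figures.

3.00 × 10^5 PFU/mL

Step 1: 375 μL brought to 1050 μL → factor 1050/375 = 2.8
Step 2: 15 μL + 12.8 mL = 12815 μL total → factor 12815/15 = 854.33
Step 3: 0.15 mL + 19 mL = 19.15 mL total → factor 19.15/0.15 = 127.67
Overall dilution factor = 2.8 × 854.33 × 127.67 = 3.054 × 10^5
Stock = 0.982 PFU/mL × 3.054 × 10^5 = 3.00 × 10^5 PFU/mL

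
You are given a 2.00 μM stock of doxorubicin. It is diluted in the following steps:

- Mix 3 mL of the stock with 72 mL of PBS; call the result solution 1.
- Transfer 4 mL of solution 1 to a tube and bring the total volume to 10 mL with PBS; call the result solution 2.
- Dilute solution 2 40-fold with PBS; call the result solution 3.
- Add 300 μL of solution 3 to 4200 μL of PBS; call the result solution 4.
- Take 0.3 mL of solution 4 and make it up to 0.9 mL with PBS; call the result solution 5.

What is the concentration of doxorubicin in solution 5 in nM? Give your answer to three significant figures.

0.0178 nM

Step 1: 3 mL + 72 mL = 75 mL total → factor 75/3 = 25
Step 2: 4 mL brought to 10 mL → factor 10/4 = 2.5
Step 3: 40-fold → factor 40
Step 4: 300 μL + 4200 μL = 4500 μL total → factor 4500/300 = 15
Step 5: 0.3 mL brought to 0.9 mL → factor 0.9/0.3 = 3
Overall dilution factor = 25 × 2.5 × 40 × 15 × 3 = 1.125 × 10^5
Final = 2.00 μM / 1.125 × 10^5 = 1.778 × 10^-5 μM = 0.0178 nM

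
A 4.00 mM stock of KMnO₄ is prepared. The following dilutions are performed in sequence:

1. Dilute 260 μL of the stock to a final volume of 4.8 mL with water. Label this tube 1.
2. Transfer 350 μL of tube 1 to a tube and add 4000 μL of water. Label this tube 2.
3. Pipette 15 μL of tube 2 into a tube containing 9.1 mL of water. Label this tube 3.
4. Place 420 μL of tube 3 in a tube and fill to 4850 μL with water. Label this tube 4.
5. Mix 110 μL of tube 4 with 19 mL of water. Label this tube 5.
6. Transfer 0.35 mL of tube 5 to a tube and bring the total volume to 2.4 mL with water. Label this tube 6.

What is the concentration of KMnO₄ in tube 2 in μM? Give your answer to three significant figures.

Step 1: 260 μL brought to 4.8 mL → factor 4800/260 = 18.462
Step 2: 350 μL + 4000 μL = 4350 μL total → factor 4350/350 = 12.429
Dilution factor through tube 2 = 18.462 × 12.429 = 229.45
[tube 2] = 4.00 mM / 229.45 = 0.01743 mM = 17.4 μM

17.4 μM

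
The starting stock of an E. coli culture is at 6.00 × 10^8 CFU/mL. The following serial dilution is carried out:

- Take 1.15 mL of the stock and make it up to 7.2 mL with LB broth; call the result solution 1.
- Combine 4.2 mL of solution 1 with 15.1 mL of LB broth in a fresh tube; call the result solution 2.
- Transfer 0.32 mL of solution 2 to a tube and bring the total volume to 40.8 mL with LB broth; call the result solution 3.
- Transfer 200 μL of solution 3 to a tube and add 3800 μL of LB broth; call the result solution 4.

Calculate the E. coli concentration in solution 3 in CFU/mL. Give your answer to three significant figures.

Step 1: 1.15 mL brought to 7.2 mL → factor 7.2/1.15 = 6.2609
Step 2: 4.2 mL + 15.1 mL = 19.3 mL total → factor 19.3/4.2 = 4.5952
Step 3: 0.32 mL brought to 40.8 mL → factor 40.8/0.32 = 127.5
Dilution factor through solution 3 = 6.2609 × 4.5952 × 127.5 = 3668.2
[solution 3] = 6.00 × 10^8 CFU/mL / 3668.2 = 1.64 × 10^5 CFU/mL

1.64 × 10^5 CFU/mL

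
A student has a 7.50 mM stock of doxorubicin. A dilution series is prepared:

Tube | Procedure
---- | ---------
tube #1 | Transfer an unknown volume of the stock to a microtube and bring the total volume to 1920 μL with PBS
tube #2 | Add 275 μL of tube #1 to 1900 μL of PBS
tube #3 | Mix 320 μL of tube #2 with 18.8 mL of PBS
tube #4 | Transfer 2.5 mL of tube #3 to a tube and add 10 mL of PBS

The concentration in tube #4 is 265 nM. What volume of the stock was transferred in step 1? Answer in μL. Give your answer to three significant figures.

160 μL

Step 1: v brought to 1920 μL → factor = 1920 μL/v
Step 2: 275 μL + 1900 μL = 2175 μL total → factor 2175/275 = 7.9091
Step 3: 320 μL + 18.8 mL = 19120 μL total → factor 19120/320 = 59.75
Step 4: 2.5 mL + 10 mL = 12.5 mL total → factor 12.5/2.5 = 5
Product of known-step factors = 2362.8
Overall factor = 7.50 mM / (265 nM) = 28302
Step-1 factor = 28302 / 2362.8 = 11.978
v = 1920 μL / 11.978 = 160 μL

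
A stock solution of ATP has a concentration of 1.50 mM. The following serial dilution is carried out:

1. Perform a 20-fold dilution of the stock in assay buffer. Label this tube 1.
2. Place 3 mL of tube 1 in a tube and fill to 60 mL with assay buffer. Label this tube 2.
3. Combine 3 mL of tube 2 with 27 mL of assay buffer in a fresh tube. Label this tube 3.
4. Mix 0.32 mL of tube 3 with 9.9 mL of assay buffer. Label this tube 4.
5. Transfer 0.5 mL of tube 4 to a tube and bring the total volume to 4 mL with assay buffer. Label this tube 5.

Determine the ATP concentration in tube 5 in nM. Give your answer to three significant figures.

1.47 nM

Step 1: 20-fold → factor 20
Step 2: 3 mL brought to 60 mL → factor 60/3 = 20
Step 3: 3 mL + 27 mL = 30 mL total → factor 30/3 = 10
Step 4: 0.32 mL + 9.9 mL = 10.22 mL total → factor 10.22/0.32 = 31.938
Step 5: 0.5 mL brought to 4 mL → factor 4/0.5 = 8
Overall dilution factor = 20 × 20 × 10 × 31.938 × 8 = 1.022 × 10^6
Final = 1.50 mM / 1.022 × 10^6 = 1.468 × 10^-6 mM = 1.47 nM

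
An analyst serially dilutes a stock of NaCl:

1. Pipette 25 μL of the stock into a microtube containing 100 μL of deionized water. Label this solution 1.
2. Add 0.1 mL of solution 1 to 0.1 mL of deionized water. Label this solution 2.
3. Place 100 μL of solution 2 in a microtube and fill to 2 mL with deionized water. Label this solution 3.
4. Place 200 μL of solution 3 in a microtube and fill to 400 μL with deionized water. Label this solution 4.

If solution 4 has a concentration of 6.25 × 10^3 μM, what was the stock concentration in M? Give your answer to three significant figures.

Step 1: 25 μL + 100 μL = 125 μL total → factor 125/25 = 5
Step 2: 0.1 mL + 0.1 mL = 0.2 mL total → factor 0.2/0.1 = 2
Step 3: 100 μL brought to 2 mL → factor 2000/100 = 20
Step 4: 200 μL brought to 400 μL → factor 400/200 = 2
Overall dilution factor = 5 × 2 × 20 × 2 = 400
Stock = 6.25 × 10^3 μM × 400 = 2.500 × 10^6 μM = 2.50 M

2.50 M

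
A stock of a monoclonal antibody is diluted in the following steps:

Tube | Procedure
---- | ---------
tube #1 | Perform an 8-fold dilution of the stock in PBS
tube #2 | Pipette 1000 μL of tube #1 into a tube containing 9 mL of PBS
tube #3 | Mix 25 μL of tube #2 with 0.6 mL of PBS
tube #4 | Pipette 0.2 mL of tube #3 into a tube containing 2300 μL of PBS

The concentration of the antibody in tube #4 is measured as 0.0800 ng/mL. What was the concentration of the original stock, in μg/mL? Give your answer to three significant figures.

Step 1: 8-fold → factor 8
Step 2: 1000 μL + 9 mL = 10000 μL total → factor 10000/1000 = 10
Step 3: 25 μL + 0.6 mL = 625 μL total → factor 625/25 = 25
Step 4: 0.2 mL + 2300 μL = 2.5 mL total → factor 2.5/0.2 = 12.5
Overall dilution factor = 8 × 10 × 25 × 12.5 = 25000
Stock = 0.0800 ng/mL × 25000 = 2000 ng/mL = 2.00 μg/mL

2.00 μg/mL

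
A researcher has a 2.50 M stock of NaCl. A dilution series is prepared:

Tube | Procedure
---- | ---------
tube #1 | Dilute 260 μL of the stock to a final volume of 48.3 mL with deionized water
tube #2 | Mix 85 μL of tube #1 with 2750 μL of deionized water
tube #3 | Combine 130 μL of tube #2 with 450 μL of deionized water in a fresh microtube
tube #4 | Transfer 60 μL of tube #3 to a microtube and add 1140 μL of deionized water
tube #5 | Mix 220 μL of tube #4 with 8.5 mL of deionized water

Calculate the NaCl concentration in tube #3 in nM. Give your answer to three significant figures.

9.04 × 10^4 nM

Step 1: 260 μL brought to 48.3 mL → factor 48300/260 = 185.77
Step 2: 85 μL + 2750 μL = 2835 μL total → factor 2835/85 = 33.353
Step 3: 130 μL + 450 μL = 580 μL total → factor 580/130 = 4.4615
Dilution factor through tube #3 = 185.77 × 33.353 × 4.4615 = 27643
[tube #3] = 2.50 M / 27643 = 9.044 × 10^-5 M = 9.04 × 10^4 nM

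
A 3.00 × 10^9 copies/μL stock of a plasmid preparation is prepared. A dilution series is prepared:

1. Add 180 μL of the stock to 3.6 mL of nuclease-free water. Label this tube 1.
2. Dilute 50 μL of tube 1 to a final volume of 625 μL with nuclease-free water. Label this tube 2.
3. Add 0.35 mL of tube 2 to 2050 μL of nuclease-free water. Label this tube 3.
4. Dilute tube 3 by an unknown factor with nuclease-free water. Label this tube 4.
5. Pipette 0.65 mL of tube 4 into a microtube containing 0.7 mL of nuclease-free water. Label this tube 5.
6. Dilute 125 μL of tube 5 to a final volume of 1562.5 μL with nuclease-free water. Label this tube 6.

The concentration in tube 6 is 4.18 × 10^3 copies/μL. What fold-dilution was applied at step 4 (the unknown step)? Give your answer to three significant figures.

Step 1: 180 μL + 3.6 mL = 3780 μL total → factor 3780/180 = 21
Step 2: 50 μL brought to 625 μL → factor 625/50 = 12.5
Step 3: 0.35 mL + 2050 μL = 2.4 mL total → factor 2.4/0.35 = 6.8571
Step 4: unknown factor x
Step 5: 0.65 mL + 0.7 mL = 1.35 mL total → factor 1.35/0.65 = 2.0769
Step 6: 125 μL brought to 1562.5 μL → factor 1562.5/125 = 12.5
Product of known-step factors = 46731
Overall factor = 3.00 × 10^9 copies/μL / (4.18 × 10^3 copies/μL) = 7.177 × 10^5
x = 7.177 × 10^5 / 46731 = 15.4

15.4-fold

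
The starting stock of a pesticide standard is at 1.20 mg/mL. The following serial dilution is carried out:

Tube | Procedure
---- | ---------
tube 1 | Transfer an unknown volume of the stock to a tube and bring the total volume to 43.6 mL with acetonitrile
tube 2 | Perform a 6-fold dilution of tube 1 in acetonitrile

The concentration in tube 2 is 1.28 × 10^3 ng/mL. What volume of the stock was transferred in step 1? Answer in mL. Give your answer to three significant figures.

0.279 mL

Step 1: v brought to 43.6 mL → factor = 43.6 mL/v
Step 2: 6-fold → factor 6
Product of known-step factors = 6
Overall factor = 1.20 mg/mL / (1.28 × 10^3 ng/mL) = 937.5
Step-1 factor = 937.5 / 6 = 156.25
v = 43.6 mL / 156.25 = 0.279 mL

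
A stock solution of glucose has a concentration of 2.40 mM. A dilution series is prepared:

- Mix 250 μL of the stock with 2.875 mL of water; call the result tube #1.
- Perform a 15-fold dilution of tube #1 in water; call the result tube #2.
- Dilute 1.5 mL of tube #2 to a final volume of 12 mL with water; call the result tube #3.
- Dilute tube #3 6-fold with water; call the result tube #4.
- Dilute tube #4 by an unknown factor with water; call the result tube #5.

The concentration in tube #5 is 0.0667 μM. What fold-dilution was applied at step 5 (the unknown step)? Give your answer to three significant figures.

Step 1: 250 μL + 2.875 mL = 3125 μL total → factor 3125/250 = 12.5
Step 2: 15-fold → factor 15
Step 3: 1.5 mL brought to 12 mL → factor 12/1.5 = 8
Step 4: 6-fold → factor 6
Step 5: unknown factor x
Product of known-step factors = 9000
Overall factor = 2.40 mM / (0.0667 μM) = 35982
x = 35982 / 9000 = 4.00

4.00-fold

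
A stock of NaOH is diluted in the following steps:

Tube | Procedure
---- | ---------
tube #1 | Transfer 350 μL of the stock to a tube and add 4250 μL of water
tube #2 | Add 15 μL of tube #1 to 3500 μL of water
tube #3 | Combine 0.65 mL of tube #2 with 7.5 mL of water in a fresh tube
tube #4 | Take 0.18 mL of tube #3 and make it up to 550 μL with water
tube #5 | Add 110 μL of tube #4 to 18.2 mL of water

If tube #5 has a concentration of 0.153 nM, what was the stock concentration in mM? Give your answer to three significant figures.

3.01 mM

Step 1: 350 μL + 4250 μL = 4600 μL total → factor 4600/350 = 13.143
Step 2: 15 μL + 3500 μL = 3515 μL total → factor 3515/15 = 234.33
Step 3: 0.65 mL + 7.5 mL = 8.15 mL total → factor 8.15/0.65 = 12.538
Step 4: 0.18 mL brought to 550 μL → factor 0.55/0.18 = 3.0556
Step 5: 110 μL + 18.2 mL = 18310 μL total → factor 18310/110 = 166.45
Overall dilution factor = 13.143 × 234.33 × 12.538 × 3.0556 × 166.45 = 1.9641 × 10^7
Stock = 0.153 nM × 1.9641 × 10^7 = 3.005 × 10^6 nM = 3.01 mM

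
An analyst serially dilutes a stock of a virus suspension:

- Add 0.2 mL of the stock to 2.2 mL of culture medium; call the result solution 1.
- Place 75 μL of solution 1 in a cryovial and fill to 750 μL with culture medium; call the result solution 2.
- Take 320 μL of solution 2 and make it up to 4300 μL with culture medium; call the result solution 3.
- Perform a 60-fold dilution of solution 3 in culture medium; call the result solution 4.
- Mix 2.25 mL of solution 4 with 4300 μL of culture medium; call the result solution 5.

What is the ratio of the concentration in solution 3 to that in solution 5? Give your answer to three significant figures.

175

Step 1: 0.2 mL + 2.2 mL = 2.4 mL total → factor 2.4/0.2 = 12
Step 2: 75 μL brought to 750 μL → factor 750/75 = 10
Step 3: 320 μL brought to 4300 μL → factor 4300/320 = 13.438
Step 4: 60-fold → factor 60
Step 5: 2.25 mL + 4300 μL = 6.55 mL total → factor 6.55/2.25 = 2.9111
Dilution factor to solution 3 = 1612.5; to solution 5 = 2.8165 × 10^5
[solution 3]/[solution 5] = (factor to solution 5)/(factor to solution 3) = 2.8165 × 10^5/1612.5 = 175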